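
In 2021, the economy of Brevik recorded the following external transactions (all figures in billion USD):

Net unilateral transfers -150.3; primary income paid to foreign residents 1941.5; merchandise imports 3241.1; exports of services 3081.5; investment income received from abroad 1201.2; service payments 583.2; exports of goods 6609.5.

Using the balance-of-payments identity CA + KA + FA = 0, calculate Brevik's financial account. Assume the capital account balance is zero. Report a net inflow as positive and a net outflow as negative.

Goods balance = 6609.5 - 3241.1 = 3368.4
Services balance = 3081.5 - 583.2 = 2498.3
Trade balance (goods + services) = 3368.4 + 2498.3 = 5866.7
Net primary income = 1201.2 - 1941.5 = -740.3
Net secondary income = -150.3
Current account = 5866.7 + (-740.3) + (-150.3) = 4976.1
Financial account = -(4976.1) = -4976.1

-4976.1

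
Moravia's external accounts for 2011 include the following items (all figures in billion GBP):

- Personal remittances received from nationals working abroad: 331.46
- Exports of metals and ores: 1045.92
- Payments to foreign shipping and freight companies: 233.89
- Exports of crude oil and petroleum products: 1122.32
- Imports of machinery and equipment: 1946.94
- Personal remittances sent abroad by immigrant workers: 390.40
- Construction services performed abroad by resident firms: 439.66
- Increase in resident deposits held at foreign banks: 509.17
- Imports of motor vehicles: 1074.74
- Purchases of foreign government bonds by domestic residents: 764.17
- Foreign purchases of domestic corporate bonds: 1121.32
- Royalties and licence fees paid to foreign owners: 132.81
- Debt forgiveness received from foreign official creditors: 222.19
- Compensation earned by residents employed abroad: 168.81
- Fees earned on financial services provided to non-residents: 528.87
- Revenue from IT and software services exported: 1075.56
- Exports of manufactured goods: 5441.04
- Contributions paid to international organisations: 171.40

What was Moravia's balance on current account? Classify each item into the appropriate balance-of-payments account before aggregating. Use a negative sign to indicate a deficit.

Goods: -1074.74 - 1946.94 + 5441.04 + 1122.32 + 1045.92 = 4587.60
Services: -233.89 + 528.87 + 1075.56 + 439.66 - 132.81 = 1677.39
Primary income: 168.81
Secondary income: -171.40 - 390.40 + 331.46 = -230.34
Current account = 4587.60 + 1677.39 + 168.81 + (-230.34) = 6203.46
(Excluded from the current account — financial account: increase in resident deposits held at foreign banks 509.17, purchases of foreign government bonds by domestic residents 764.17, foreign purchases of domestic corporate bonds 1121.32; capital account: debt forgiveness received from foreign official creditors 222.19.)

6203.46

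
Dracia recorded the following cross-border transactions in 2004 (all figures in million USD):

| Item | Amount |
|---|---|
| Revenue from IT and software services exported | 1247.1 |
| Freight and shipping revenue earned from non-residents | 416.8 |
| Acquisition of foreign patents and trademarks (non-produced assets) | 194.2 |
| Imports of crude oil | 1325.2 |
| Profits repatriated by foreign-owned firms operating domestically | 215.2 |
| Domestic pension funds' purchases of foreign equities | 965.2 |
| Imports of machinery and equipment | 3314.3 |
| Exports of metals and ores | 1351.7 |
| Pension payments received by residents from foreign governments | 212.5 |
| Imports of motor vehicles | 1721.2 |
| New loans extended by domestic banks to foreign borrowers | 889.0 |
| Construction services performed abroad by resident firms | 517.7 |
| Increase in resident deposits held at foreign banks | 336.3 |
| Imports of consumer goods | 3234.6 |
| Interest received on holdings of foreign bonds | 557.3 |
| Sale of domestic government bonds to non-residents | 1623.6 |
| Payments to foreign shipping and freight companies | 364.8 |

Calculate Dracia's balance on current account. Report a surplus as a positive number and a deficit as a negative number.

-5872.2

Goods: 1351.7 - 1721.2 - 3314.3 - 3234.6 - 1325.2 = -8243.6
Services: 517.7 - 364.8 + 416.8 + 1247.1 = 1816.8
Primary income: 557.3 - 215.2 = 342.1
Secondary income: 212.5
Current account = (-8243.6) + 1816.8 + 342.1 + 212.5 = -5872.2
(Excluded from the current account — capital account: acquisition of foreign patents and trademarks (non-produced assets) 194.2; financial account: domestic pension funds' purchases of foreign equities 965.2, new loans extended by domestic banks to foreign borrowers 889.0, increase in resident deposits held at foreign banks 336.3, sale of domestic government bonds to non-residents 1623.6.)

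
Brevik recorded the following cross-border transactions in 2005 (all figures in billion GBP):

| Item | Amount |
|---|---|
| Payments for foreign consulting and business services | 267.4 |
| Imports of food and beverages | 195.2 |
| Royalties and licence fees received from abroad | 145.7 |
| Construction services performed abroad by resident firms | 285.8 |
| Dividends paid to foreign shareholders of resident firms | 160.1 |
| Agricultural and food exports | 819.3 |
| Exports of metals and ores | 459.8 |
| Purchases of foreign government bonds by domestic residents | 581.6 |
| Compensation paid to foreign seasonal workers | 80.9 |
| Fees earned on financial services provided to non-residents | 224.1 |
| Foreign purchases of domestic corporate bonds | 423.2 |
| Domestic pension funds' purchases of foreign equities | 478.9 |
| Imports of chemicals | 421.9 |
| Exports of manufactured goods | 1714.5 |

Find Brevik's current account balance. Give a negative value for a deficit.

Goods: 1714.5 - 421.9 + 819.3 - 195.2 + 459.8 = 2376.5
Services: 224.1 - 267.4 + 285.8 + 145.7 = 388.2
Primary income: -80.9 - 160.1 = -241.0
Current account = 2376.5 + 388.2 + (-241.0) = 2523.7
(Excluded from the current account — financial account: purchases of foreign government bonds by domestic residents 581.6, foreign purchases of domestic corporate bonds 423.2, domestic pension funds' purchases of foreign equities 478.9.)

2523.7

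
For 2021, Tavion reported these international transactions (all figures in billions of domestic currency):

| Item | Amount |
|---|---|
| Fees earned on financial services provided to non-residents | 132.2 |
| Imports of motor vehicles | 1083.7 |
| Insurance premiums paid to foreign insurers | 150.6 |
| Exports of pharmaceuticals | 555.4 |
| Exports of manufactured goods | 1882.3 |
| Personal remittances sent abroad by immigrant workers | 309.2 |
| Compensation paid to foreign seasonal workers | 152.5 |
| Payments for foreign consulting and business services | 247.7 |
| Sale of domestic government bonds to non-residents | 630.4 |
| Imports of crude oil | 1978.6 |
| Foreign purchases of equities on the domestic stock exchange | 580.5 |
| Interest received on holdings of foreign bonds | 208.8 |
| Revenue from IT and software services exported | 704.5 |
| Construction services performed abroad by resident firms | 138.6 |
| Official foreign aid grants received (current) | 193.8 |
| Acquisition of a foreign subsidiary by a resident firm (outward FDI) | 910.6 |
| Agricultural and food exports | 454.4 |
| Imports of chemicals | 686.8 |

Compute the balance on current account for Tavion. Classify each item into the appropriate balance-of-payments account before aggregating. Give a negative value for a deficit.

Goods: 1882.3 + 454.4 + 555.4 - 1083.7 - 686.8 - 1978.6 = -857.0
Services: -150.6 + 138.6 + 132.2 - 247.7 + 704.5 = 577.0
Primary income: -152.5 + 208.8 = 56.3
Secondary income: -309.2 + 193.8 = -115.4
Current account = (-857.0) + 577.0 + 56.3 + (-115.4) = -339.1
(Excluded from the current account — financial account: sale of domestic government bonds to non-residents 630.4, foreign purchases of equities on the domestic stock exchange 580.5, acquisition of a foreign subsidiary by a resident firm (outward FDI) 910.6.)

-339.1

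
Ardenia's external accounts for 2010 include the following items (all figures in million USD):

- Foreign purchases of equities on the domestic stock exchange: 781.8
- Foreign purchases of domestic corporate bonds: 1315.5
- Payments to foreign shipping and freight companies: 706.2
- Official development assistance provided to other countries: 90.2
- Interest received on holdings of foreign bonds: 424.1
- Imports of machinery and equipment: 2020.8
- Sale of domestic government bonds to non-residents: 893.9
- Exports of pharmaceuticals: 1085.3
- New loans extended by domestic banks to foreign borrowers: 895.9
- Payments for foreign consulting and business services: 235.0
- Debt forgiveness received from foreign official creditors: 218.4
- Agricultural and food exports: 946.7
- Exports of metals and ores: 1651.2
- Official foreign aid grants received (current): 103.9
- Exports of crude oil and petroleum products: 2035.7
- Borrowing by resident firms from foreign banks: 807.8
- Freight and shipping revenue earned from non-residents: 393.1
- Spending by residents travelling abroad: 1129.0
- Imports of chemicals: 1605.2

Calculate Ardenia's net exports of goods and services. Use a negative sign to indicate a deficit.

415.8

Goods: -2020.8 + 1085.3 + 1651.2 - 1605.2 + 946.7 + 2035.7 = 2092.9
Services: 393.1 - 706.2 - 235.0 - 1129.0 = -1677.1
Trade balance = 2092.9 + (-1677.1) = 415.8
(Excluded from the trade balance — financial account: foreign purchases of equities on the domestic stock exchange 781.8, foreign purchases of domestic corporate bonds 1315.5, sale of domestic government bonds to non-residents 893.9, new loans extended by domestic banks to foreign borrowers 895.9, borrowing by resident firms from foreign banks 807.8; secondary income: official development assistance provided to other countries 90.2, official foreign aid grants received (current) 103.9; primary income: interest received on holdings of foreign bonds 424.1; capital account: debt forgiveness received from foreign official creditors 218.4.)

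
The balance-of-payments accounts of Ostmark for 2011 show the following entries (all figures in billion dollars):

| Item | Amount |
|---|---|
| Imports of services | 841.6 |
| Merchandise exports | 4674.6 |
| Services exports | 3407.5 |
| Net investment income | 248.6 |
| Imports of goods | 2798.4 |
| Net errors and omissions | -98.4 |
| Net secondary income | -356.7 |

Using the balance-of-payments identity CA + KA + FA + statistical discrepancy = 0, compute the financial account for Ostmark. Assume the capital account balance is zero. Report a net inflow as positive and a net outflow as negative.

-4235.6

Goods balance = 4674.6 - 2798.4 = 1876.2
Services balance = 3407.5 - 841.6 = 2565.9
Trade balance (goods + services) = 1876.2 + 2565.9 = 4442.1
Net primary income = 248.6
Net secondary income = -356.7
Current account = 4442.1 + 248.6 + (-356.7) = 4334.0
Financial account = -(4334.0 + (-98.4)) = -4235.6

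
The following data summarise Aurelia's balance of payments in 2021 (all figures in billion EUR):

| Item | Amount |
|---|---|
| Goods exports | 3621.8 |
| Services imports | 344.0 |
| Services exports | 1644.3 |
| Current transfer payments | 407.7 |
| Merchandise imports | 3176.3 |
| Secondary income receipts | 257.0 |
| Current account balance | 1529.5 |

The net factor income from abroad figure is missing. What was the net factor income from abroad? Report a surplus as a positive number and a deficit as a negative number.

Current account = goods balance + services balance + net primary income + net secondary income
Sum of the known components = 1595.1
Net factor income from abroad = CA - (known components) = 1529.5 - 1595.1 = -65.6

-65.6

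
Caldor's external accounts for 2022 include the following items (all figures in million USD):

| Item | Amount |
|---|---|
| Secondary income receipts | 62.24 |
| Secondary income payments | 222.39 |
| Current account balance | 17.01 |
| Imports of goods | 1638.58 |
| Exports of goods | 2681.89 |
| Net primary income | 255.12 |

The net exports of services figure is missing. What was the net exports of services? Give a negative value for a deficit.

-1121.27

Current account = goods balance + services balance + net primary income + net secondary income
Sum of the known components = 1138.28
Net exports of services = CA - (known components) = 17.01 - 1138.28 = -1121.27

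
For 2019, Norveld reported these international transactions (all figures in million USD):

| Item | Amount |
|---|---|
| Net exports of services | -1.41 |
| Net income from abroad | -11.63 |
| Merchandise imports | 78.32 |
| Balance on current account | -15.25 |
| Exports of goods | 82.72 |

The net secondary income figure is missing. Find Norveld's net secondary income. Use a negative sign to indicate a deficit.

-6.61

Current account = goods balance + services balance + net primary income + net secondary income
Sum of the known components = -8.64
Net secondary income = CA - (known components) = -15.25 - (-8.64) = -6.61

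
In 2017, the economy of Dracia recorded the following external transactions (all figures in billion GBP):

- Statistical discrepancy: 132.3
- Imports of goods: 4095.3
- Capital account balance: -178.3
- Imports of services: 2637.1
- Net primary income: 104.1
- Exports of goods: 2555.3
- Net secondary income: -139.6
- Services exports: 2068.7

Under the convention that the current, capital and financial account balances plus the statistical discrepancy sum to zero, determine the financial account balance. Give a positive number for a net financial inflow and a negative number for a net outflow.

2189.9

Goods balance = 2555.3 - 4095.3 = -1540.0
Services balance = 2068.7 - 2637.1 = -568.4
Trade balance (goods + services) = -1540.0 + (-568.4) = -2108.4
Net primary income = 104.1
Net secondary income = -139.6
Current account = -2108.4 + 104.1 + (-139.6) = -2143.9
Financial account = -(-2143.9 + (-178.3) + 132.3) = 2189.9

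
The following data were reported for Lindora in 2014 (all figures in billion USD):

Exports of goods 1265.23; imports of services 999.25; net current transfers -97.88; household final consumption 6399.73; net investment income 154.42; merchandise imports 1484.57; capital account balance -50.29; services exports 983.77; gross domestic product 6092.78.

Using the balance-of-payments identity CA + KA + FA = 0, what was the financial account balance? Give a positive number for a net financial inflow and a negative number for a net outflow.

Goods balance = 1265.23 - 1484.57 = -219.34
Services balance = 983.77 - 999.25 = -15.48
Trade balance (goods + services) = -219.34 + (-15.48) = -234.82
Net primary income = 154.42
Net secondary income = -97.88
Current account = -234.82 + 154.42 + (-97.88) = -178.28
Financial account = -(-178.28 + (-50.29)) = 228.57

228.57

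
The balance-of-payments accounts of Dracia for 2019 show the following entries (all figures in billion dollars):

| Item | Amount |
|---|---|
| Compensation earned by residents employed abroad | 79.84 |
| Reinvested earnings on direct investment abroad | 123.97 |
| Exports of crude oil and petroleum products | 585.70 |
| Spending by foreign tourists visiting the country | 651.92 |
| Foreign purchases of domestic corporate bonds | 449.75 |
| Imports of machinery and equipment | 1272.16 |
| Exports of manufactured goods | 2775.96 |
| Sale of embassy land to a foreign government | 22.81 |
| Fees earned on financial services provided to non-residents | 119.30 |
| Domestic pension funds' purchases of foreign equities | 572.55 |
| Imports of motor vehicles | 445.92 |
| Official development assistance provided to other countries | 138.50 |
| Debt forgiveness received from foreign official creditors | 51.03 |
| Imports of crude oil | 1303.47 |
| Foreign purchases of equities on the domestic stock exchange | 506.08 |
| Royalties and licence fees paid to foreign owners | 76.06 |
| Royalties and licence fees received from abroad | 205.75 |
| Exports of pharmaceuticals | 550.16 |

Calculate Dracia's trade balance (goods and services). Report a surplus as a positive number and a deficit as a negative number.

1791.18

Goods: -1272.16 + 2775.96 - 445.92 - 1303.47 + 585.70 + 550.16 = 890.27
Services: -76.06 + 119.30 + 651.92 + 205.75 = 900.91
Trade balance = 890.27 + 900.91 = 1791.18
(Excluded from the trade balance — primary income: compensation earned by residents employed abroad 79.84, reinvested earnings on direct investment abroad 123.97; financial account: foreign purchases of domestic corporate bonds 449.75, domestic pension funds' purchases of foreign equities 572.55, foreign purchases of equities on the domestic stock exchange 506.08; capital account: sale of embassy land to a foreign government 22.81, debt forgiveness received from foreign official creditors 51.03; secondary income: official development assistance provided to other countries 138.50.)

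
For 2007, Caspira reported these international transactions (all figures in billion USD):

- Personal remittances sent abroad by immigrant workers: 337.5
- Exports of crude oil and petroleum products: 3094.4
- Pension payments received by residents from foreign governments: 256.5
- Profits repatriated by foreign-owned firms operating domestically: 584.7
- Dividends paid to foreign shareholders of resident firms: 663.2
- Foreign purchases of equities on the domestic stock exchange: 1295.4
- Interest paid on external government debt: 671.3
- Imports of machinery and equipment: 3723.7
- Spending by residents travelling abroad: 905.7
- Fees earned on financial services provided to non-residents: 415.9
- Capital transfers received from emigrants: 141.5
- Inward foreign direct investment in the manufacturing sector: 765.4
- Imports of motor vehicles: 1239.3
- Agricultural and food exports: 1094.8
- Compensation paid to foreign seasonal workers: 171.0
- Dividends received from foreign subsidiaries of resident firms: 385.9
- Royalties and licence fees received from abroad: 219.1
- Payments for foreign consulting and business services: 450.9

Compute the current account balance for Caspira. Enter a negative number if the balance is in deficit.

-3280.7

Goods: 3094.4 + 1094.8 - 1239.3 - 3723.7 = -773.8
Services: -450.9 + 219.1 + 415.9 - 905.7 = -721.6
Primary income: -663.2 - 171.0 - 671.3 - 584.7 + 385.9 = -1704.3
Secondary income: -337.5 + 256.5 = -81.0
Current account = (-773.8) + (-721.6) + (-1704.3) + (-81.0) = -3280.7
(Excluded from the current account — financial account: foreign purchases of equities on the domestic stock exchange 1295.4, inward foreign direct investment in the manufacturing sector 765.4; capital account: capital transfers received from emigrants 141.5.)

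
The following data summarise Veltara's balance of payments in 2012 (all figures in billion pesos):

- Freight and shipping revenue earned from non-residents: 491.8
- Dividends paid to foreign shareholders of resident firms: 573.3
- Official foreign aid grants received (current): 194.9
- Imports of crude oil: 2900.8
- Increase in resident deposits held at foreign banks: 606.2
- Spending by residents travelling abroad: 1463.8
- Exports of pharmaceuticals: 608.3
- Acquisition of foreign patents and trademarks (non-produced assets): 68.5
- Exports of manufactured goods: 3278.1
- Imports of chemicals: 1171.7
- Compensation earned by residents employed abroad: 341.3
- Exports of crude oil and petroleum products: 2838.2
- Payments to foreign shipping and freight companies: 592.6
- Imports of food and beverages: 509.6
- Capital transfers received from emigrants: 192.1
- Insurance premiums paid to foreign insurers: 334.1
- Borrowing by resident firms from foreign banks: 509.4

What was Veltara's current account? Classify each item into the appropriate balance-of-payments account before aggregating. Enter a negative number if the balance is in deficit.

206.7

Goods: -2900.8 - 1171.7 - 509.6 + 2838.2 + 608.3 + 3278.1 = 2142.5
Services: -1463.8 - 592.6 - 334.1 + 491.8 = -1898.7
Primary income: 341.3 - 573.3 = -232.0
Secondary income: 194.9
Current account = 2142.5 + (-1898.7) + (-232.0) + 194.9 = 206.7
(Excluded from the current account — financial account: increase in resident deposits held at foreign banks 606.2, borrowing by resident firms from foreign banks 509.4; capital account: acquisition of foreign patents and trademarks (non-produced assets) 68.5, capital transfers received from emigrants 192.1.)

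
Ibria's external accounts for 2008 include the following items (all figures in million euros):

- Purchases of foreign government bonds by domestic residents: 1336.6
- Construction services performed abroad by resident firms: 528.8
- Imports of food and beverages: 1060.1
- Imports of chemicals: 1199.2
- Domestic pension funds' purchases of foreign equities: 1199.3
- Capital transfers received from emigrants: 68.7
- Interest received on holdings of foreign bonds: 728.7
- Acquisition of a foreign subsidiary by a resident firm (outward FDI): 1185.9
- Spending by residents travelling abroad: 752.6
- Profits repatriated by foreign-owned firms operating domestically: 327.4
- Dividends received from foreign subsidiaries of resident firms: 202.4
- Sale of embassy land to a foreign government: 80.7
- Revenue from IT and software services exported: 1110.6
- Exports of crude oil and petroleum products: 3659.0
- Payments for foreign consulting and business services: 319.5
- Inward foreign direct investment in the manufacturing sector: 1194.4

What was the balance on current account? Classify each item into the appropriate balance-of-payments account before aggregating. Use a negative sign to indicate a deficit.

2570.7

Goods: -1060.1 + 3659.0 - 1199.2 = 1399.7
Services: 528.8 - 752.6 + 1110.6 - 319.5 = 567.3
Primary income: -327.4 + 202.4 + 728.7 = 603.7
Current account = 1399.7 + 567.3 + 603.7 = 2570.7
(Excluded from the current account — financial account: purchases of foreign government bonds by domestic residents 1336.6, domestic pension funds' purchases of foreign equities 1199.3, acquisition of a foreign subsidiary by a resident firm (outward FDI) 1185.9, inward foreign direct investment in the manufacturing sector 1194.4; capital account: capital transfers received from emigrants 68.7, sale of embassy land to a foreign government 80.7.)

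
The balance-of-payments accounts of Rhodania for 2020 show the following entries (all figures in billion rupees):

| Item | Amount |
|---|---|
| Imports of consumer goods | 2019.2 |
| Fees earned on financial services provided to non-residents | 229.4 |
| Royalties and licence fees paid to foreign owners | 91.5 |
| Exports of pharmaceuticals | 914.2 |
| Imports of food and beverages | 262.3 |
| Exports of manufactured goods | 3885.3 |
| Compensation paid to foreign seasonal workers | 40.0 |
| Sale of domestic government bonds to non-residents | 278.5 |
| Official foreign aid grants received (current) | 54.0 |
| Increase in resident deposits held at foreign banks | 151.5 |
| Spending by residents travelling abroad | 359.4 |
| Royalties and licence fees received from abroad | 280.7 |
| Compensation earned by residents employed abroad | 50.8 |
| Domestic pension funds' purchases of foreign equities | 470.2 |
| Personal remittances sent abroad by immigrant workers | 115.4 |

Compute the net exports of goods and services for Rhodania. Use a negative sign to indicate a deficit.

Goods: 914.2 - 262.3 + 3885.3 - 2019.2 = 2518.0
Services: 280.7 + 229.4 - 359.4 - 91.5 = 59.2
Trade balance = 2518.0 + 59.2 = 2577.2
(Excluded from the trade balance — primary income: compensation paid to foreign seasonal workers 40.0, compensation earned by residents employed abroad 50.8; financial account: sale of domestic government bonds to non-residents 278.5, increase in resident deposits held at foreign banks 151.5, domestic pension funds' purchases of foreign equities 470.2; secondary income: official foreign aid grants received (current) 54.0, personal remittances sent abroad by immigrant workers 115.4.)

2577.2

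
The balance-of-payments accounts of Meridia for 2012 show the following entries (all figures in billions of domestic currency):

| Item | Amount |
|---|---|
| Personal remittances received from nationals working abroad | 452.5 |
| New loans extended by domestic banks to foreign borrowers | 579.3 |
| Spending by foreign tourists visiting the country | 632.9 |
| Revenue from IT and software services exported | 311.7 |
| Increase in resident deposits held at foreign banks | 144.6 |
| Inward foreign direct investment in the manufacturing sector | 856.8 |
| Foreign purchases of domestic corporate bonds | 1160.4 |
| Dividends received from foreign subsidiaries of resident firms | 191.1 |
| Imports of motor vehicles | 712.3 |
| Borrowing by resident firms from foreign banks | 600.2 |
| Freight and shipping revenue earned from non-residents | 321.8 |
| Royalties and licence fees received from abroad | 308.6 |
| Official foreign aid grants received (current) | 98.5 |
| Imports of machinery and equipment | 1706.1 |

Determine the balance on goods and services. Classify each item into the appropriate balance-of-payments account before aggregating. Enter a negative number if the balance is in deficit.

-843.4

Goods: -1706.1 - 712.3 = -2418.4
Services: 308.6 + 321.8 + 632.9 + 311.7 = 1575.0
Trade balance = -2418.4 + 1575.0 = -843.4
(Excluded from the trade balance — secondary income: personal remittances received from nationals working abroad 452.5, official foreign aid grants received (current) 98.5; financial account: new loans extended by domestic banks to foreign borrowers 579.3, increase in resident deposits held at foreign banks 144.6, inward foreign direct investment in the manufacturing sector 856.8, foreign purchases of domestic corporate bonds 1160.4, borrowing by resident firms from foreign banks 600.2; primary income: dividends received from foreign subsidiaries of resident firms 191.1.)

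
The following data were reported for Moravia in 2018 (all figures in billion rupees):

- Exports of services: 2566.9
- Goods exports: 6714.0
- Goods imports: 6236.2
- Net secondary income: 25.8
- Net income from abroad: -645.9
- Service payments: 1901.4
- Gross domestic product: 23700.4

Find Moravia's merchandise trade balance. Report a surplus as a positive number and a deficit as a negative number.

Goods balance = 6714.0 - 6236.2 = 477.8

477.8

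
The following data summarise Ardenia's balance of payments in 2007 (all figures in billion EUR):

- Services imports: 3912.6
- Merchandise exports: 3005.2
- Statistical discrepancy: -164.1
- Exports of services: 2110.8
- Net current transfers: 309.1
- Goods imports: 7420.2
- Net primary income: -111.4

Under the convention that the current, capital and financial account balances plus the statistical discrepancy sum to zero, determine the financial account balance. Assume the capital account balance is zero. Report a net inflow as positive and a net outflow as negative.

Goods balance = 3005.2 - 7420.2 = -4415.0
Services balance = 2110.8 - 3912.6 = -1801.8
Trade balance (goods + services) = -4415.0 + (-1801.8) = -6216.8
Net primary income = -111.4
Net secondary income = 309.1
Current account = -6216.8 + (-111.4) + 309.1 = -6019.1
Financial account = -(-6019.1 + (-164.1)) = 6183.2

6183.2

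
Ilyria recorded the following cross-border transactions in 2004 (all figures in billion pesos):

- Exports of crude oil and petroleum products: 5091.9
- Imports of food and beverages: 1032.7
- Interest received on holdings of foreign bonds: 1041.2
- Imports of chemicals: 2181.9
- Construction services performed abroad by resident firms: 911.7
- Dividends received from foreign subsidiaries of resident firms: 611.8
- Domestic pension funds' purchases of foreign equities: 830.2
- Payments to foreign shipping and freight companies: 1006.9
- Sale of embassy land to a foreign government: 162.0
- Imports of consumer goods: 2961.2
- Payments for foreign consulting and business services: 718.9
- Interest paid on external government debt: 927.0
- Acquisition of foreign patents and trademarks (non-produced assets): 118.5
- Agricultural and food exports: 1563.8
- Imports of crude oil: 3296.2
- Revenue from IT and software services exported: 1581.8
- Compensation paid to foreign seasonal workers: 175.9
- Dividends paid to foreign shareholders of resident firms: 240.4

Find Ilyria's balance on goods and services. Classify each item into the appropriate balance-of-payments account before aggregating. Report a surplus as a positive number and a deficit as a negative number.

Goods: -3296.2 + 1563.8 - 1032.7 + 5091.9 - 2181.9 - 2961.2 = -2816.3
Services: -1006.9 + 911.7 + 1581.8 - 718.9 = 767.7
Trade balance = -2816.3 + 767.7 = -2048.6
(Excluded from the trade balance — primary income: interest received on holdings of foreign bonds 1041.2, dividends received from foreign subsidiaries of resident firms 611.8, interest paid on external government debt 927.0, compensation paid to foreign seasonal workers 175.9, dividends paid to foreign shareholders of resident firms 240.4; financial account: domestic pension funds' purchases of foreign equities 830.2; capital account: sale of embassy land to a foreign government 162.0, acquisition of foreign patents and trademarks (non-produced assets) 118.5.)

-2048.6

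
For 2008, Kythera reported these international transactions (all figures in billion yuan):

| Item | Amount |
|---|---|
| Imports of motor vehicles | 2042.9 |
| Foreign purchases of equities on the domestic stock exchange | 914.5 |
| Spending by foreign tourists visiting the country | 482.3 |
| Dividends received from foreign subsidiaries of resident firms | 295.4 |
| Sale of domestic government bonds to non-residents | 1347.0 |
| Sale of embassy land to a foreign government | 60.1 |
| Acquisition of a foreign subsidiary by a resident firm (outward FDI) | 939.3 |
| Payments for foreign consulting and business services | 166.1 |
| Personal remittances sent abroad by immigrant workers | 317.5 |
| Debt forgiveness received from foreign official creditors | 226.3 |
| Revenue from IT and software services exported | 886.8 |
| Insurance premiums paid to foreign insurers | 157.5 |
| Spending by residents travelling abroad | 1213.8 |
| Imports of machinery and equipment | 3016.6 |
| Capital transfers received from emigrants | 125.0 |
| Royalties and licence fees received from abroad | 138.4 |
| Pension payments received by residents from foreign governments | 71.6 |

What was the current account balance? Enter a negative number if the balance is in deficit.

Goods: -2042.9 - 3016.6 = -5059.5
Services: -166.1 + 138.4 - 1213.8 + 886.8 + 482.3 - 157.5 = -29.9
Primary income: 295.4
Secondary income: -317.5 + 71.6 = -245.9
Current account = (-5059.5) + (-29.9) + 295.4 + (-245.9) = -5039.9
(Excluded from the current account — financial account: foreign purchases of equities on the domestic stock exchange 914.5, sale of domestic government bonds to non-residents 1347.0, acquisition of a foreign subsidiary by a resident firm (outward FDI) 939.3; capital account: sale of embassy land to a foreign government 60.1, debt forgiveness received from foreign official creditors 226.3, capital transfers received from emigrants 125.0.)

-5039.9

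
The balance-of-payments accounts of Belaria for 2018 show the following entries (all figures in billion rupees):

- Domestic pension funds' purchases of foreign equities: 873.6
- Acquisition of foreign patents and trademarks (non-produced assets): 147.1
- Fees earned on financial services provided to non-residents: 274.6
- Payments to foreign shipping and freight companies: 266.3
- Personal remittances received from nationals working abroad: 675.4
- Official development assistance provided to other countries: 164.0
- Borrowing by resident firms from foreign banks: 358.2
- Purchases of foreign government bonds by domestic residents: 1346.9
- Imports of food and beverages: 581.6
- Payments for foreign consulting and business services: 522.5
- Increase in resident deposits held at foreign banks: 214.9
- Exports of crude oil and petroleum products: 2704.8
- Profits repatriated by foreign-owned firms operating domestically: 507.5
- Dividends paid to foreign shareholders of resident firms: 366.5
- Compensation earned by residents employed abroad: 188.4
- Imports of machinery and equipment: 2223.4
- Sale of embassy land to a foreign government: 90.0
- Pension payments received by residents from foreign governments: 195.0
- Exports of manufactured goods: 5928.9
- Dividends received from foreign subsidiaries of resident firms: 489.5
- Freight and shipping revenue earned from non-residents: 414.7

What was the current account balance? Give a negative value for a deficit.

6239.5

Goods: -581.6 + 5928.9 + 2704.8 - 2223.4 = 5828.7
Services: -522.5 + 414.7 + 274.6 - 266.3 = -99.5
Primary income: 489.5 - 366.5 + 188.4 - 507.5 = -196.1
Secondary income: 195.0 + 675.4 - 164.0 = 706.4
Current account = 5828.7 + (-99.5) + (-196.1) + 706.4 = 6239.5
(Excluded from the current account — financial account: domestic pension funds' purchases of foreign equities 873.6, borrowing by resident firms from foreign banks 358.2, purchases of foreign government bonds by domestic residents 1346.9, increase in resident deposits held at foreign banks 214.9; capital account: acquisition of foreign patents and trademarks (non-produced assets) 147.1, sale of embassy land to a foreign government 90.0.)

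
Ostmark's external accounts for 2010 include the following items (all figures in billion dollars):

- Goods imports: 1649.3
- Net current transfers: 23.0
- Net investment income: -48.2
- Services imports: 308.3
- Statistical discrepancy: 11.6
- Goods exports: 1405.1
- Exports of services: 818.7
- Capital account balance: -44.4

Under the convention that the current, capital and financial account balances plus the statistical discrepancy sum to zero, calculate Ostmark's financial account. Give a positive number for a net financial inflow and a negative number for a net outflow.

-208.2

Goods balance = 1405.1 - 1649.3 = -244.2
Services balance = 818.7 - 308.3 = 510.4
Trade balance (goods + services) = -244.2 + 510.4 = 266.2
Net primary income = -48.2
Net secondary income = 23.0
Current account = 266.2 + (-48.2) + 23.0 = 241.0
Financial account = -(241.0 + (-44.4) + 11.6) = -208.2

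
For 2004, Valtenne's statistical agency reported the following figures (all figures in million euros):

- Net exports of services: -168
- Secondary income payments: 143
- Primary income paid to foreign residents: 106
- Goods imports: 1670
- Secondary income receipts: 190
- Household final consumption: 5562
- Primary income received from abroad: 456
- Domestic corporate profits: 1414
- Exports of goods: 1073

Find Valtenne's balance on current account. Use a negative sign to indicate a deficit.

-368

Goods balance = 1073 - 1670 = -597
Services balance = -168
Trade balance (goods + services) = -597 + (-168) = -765
Net primary income = 456 - 106 = 350
Net secondary income = 190 - 143 = 47
Current account = -765 + 350 + 47 = -368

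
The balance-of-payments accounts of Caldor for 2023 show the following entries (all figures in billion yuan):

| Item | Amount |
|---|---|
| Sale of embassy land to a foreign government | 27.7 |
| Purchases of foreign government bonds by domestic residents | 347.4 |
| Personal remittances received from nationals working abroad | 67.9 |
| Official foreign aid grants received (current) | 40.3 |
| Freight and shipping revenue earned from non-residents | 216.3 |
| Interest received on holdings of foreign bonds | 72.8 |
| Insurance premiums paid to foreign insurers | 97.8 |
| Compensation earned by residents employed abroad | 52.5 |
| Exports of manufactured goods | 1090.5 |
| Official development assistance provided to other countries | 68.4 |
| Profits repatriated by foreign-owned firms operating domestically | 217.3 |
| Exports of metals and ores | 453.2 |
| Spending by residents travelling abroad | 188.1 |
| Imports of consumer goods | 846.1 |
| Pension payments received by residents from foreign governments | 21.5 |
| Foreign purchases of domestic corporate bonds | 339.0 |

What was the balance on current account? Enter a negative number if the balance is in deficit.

597.3

Goods: 453.2 + 1090.5 - 846.1 = 697.6
Services: -97.8 - 188.1 + 216.3 = -69.6
Primary income: -217.3 + 72.8 + 52.5 = -92.0
Secondary income: -68.4 + 21.5 + 40.3 + 67.9 = 61.3
Current account = 697.6 + (-69.6) + (-92.0) + 61.3 = 597.3
(Excluded from the current account — capital account: sale of embassy land to a foreign government 27.7; financial account: purchases of foreign government bonds by domestic residents 347.4, foreign purchases of domestic corporate bonds 339.0.)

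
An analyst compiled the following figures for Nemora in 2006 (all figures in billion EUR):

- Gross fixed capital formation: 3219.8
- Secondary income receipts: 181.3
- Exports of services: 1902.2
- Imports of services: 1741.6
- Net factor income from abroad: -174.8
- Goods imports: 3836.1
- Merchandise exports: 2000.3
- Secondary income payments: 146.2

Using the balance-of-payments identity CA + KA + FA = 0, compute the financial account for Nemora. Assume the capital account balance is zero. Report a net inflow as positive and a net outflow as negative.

1814.9

Goods balance = 2000.3 - 3836.1 = -1835.8
Services balance = 1902.2 - 1741.6 = 160.6
Trade balance (goods + services) = -1835.8 + 160.6 = -1675.2
Net primary income = -174.8
Net secondary income = 181.3 - 146.2 = 35.1
Current account = -1675.2 + (-174.8) + 35.1 = -1814.9
Financial account = -(-1814.9) = 1814.9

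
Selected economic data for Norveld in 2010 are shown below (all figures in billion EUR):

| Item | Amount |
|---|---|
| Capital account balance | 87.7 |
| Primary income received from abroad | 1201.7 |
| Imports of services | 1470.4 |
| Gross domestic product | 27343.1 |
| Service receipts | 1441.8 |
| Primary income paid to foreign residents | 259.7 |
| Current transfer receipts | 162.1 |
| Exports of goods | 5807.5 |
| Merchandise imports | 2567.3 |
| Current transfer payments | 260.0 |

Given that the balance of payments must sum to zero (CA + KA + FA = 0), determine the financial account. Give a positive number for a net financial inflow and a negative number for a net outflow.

Goods balance = 5807.5 - 2567.3 = 3240.2
Services balance = 1441.8 - 1470.4 = -28.6
Trade balance (goods + services) = 3240.2 + (-28.6) = 3211.6
Net primary income = 1201.7 - 259.7 = 942.0
Net secondary income = 162.1 - 260.0 = -97.9
Current account = 3211.6 + 942.0 + (-97.9) = 4055.7
Financial account = -(4055.7 + 87.7) = -4143.4

-4143.4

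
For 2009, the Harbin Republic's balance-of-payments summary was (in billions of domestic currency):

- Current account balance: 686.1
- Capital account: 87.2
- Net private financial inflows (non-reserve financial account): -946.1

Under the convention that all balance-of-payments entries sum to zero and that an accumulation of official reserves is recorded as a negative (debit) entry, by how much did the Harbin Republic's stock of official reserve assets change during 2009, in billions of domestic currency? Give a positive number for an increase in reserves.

-172.8

Official reserve transactions balance = -(686.1 + 87.2 + (-946.1)) = 172.8
An accumulation of reserves is recorded as a debit (negative entry), so the change in the stock of reserves is the negative of that balance.
Change in official reserves = -(172.8) = -172.8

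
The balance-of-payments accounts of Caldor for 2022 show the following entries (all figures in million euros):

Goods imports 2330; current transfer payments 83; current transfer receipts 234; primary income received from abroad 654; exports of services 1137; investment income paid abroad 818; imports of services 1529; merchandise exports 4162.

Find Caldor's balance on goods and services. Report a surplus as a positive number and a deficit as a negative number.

1440

Goods balance = 4162 - 2330 = 1832
Services balance = 1137 - 1529 = -392
Trade balance (goods + services) = 1832 + (-392) = 1440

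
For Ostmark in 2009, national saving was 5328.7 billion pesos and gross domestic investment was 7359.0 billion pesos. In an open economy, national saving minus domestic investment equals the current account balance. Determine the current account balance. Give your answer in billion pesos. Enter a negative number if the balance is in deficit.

S - I = CA (net lending to the rest of the world).
CA = S - I = 5328.7 - 7359.0 = -2030.3

-2030.3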